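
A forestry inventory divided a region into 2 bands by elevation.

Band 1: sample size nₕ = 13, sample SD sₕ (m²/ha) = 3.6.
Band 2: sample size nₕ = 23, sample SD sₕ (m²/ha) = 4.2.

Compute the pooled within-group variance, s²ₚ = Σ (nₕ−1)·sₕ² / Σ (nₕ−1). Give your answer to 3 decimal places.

15.988

Degrees of freedom: 12 + 22 = 34.
Σ(nₕ−1)sₕ² = 12·12.96 + 22·17.64 = 543.6.
s²ₚ = 543.6 / 34 = 15.98824... → 15.988.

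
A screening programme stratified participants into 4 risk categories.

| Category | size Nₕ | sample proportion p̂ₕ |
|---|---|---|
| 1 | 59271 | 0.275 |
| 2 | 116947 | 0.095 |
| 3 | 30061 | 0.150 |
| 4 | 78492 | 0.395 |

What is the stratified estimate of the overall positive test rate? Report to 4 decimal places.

Wₕ = Nₕ/N with N = 284771: 0.2081, 0.4107, 0.1056, 0.2756.
p̂_st = 0.2081·0.275 + 0.4107·0.095 + 0.1056·0.150 + 0.2756·0.395 ≈ 0.220960... → 0.2210.

0.2210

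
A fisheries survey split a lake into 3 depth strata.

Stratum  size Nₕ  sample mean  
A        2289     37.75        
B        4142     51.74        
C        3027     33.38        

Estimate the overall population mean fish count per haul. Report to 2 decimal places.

42.48

N = 2289 + 4142 + 3027 = 9458.
The stratified mean weights each stratum mean by its population share Nₕ/N.
Σ Nₕx̄ₕ = 2289·37.75 + 4142·51.74 + 3027·33.38 = 86409.75 + 214307.08 + 101041.26 = 401758.09.
Divide by N: 401758.09 / 9458 = 42.4781... → 42.48.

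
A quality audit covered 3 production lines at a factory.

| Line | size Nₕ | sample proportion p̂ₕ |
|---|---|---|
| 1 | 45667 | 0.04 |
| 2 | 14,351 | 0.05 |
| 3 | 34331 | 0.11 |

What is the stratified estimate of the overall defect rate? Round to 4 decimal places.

0.0670

Wₕ = Nₕ/N with N = 94349: 0.4840, 0.1521, 0.3639.
p̂_st = 0.4840·0.04 + 0.1521·0.05 + 0.3639·0.11 ≈ 0.066992... → 0.0670.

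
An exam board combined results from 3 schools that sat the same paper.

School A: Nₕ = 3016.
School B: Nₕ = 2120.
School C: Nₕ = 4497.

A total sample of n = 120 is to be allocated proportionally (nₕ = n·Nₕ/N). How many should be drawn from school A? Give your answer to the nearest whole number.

38

Share of school A = 3016/9633 = 0.31309.
Allocate 120 × 0.31309 = 37.571... → 38.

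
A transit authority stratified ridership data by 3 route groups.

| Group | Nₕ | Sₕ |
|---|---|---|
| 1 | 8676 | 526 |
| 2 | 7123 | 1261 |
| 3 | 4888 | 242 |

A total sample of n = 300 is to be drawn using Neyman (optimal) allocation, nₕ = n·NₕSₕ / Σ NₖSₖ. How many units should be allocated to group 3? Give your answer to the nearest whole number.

1: NₕSₕ = 8676·526 = 4563576
2: NₕSₕ = 7123·1261 = 8982103
3: NₕSₕ = 4888·242 = 1182896
Σ NₕSₕ = 14728575.
n_3 = 300·1182896/14728575 = 24.094... → 24.

24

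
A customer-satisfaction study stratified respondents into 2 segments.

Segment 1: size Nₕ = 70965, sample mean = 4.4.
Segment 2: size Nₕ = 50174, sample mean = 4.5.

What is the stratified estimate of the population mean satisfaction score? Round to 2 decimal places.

4.44

N = 121139; weights Wₕ = Nₕ/N = (0.5858, 0.4142).
x̄_st = Σ Wₕ·x̄ₕ = 0.5858·4.4 + 0.4142·4.5 ≈ 4.4414...
→ 4.44.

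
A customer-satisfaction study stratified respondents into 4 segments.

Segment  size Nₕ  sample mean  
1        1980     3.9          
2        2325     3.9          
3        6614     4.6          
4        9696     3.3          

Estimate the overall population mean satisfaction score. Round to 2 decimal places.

3.84

x̄_st = (Σ Nₕx̄ₕ) / (Σ Nₕ) = (1980·3.9 + 2325·3.9 + 6614·4.6 + 9696·3.3) / 20615
= 79210.7 / 20615 = 3.8424... → 3.84.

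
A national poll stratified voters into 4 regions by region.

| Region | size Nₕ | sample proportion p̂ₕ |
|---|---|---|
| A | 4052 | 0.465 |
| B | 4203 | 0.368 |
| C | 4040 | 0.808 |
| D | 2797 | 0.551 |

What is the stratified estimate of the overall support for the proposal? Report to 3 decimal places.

N = 4052 + 4203 + 4040 + 2797 = 15092.
Overall proportion = Σ (Nₕ/N)·p̂ₕ.
Σ Nₕp̂ₕ = 1884.18 + 1546.704 + 3264.32 + 1541.147 = 8236.351.
8236.351 / 15092 = 0.54574... → 0.546.

0.546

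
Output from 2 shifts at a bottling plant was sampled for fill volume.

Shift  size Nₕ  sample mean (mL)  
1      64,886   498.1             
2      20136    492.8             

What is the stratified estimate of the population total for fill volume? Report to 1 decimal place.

42242737.4

Population total = Σ Nₕ·x̄ₕ (each stratum's size times its mean).
64886·498.1 + 20136·492.8 = 32319716.6 + 9923020.8 = 42242737.4.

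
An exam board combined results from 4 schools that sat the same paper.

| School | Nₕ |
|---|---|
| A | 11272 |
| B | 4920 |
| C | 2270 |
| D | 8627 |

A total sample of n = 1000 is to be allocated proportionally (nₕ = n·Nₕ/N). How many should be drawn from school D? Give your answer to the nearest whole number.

Share of school D = 8627/27089 = 0.31847.
Allocate 1000 × 0.31847 = 318.469... → 318.

318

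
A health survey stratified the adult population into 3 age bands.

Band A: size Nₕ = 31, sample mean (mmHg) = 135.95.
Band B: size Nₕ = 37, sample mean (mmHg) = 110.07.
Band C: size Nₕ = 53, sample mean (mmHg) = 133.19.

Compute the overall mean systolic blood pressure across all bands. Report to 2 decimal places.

126.83

x̄_st = (Σ Nₕx̄ₕ) / (Σ Nₕ) = (31·135.95 + 37·110.07 + 53·133.19) / 121
= 15346.11 / 121 = 126.8274... → 126.83.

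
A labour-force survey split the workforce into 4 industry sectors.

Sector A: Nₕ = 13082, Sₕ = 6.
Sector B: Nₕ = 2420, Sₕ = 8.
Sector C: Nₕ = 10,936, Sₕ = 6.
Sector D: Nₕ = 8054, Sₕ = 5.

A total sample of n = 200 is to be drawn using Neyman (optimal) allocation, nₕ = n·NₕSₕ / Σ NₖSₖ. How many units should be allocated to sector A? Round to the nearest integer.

77

Σ NₕSₕ = 13082·6 + 2420·8 + 10936·6 + 8054·5 = 203738.
Share for A: 78492/203738 = 0.38526.
n_A = 200 × 0.38526 = 77.052... → 77.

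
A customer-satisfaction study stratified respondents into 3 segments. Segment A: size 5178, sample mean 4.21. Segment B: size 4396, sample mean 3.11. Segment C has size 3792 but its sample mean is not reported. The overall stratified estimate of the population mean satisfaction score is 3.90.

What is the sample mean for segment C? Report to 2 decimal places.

Σ Nₕx̄ₕ = N·μ, so 3792·x̄_C = 13366·3.90 − (5178·4.21 + 4396·3.11).
= 52127.4 − 35470.94 = 16656.46.
x̄_C = 16656.46 / 3792 = 4.3925... → 4.39.

4.39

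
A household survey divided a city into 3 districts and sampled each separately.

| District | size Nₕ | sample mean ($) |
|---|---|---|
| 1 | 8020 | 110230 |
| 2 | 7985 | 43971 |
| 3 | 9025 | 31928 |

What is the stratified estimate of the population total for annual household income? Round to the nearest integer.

1523303235

1: 8020·110230 = 884044600
2: 7985·43971 = 351108435
3: 9025·31928 = 288150200
τ̂ = Σ Nₕx̄ₕ = 1523303235.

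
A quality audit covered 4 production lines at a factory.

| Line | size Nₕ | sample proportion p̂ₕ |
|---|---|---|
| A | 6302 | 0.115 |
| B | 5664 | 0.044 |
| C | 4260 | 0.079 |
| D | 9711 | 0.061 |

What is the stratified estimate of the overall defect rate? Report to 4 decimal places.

0.0734

Wₕ = Nₕ/N with N = 25937: 0.2430, 0.2184, 0.1642, 0.3744.
p̂_st = 0.2430·0.115 + 0.2184·0.044 + 0.1642·0.079 + 0.3744·0.061 ≈ 0.073365... → 0.0734.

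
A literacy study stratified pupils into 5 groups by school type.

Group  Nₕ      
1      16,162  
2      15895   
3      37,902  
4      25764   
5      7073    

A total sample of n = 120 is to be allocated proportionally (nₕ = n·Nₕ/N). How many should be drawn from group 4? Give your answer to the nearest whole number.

Share of group 4 = 25764/102796 = 0.25063.
Allocate 120 × 0.25063 = 30.076... → 30.

30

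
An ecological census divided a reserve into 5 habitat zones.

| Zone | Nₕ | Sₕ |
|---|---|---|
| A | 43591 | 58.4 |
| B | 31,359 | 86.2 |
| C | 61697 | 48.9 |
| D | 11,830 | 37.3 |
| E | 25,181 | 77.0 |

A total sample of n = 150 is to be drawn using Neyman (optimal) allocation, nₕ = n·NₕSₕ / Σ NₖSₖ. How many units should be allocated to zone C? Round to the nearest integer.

43

A: NₕSₕ = 43591·58.4 = 2545714.4
B: NₕSₕ = 31359·86.2 = 2703145.8
C: NₕSₕ = 61697·48.9 = 3016983.3
D: NₕSₕ = 11830·37.3 = 441259
E: NₕSₕ = 25181·77.0 = 1938937
Σ NₕSₕ = 10646039.5.
n_C = 150·3016983.3/10646039.5 = 42.509... → 43.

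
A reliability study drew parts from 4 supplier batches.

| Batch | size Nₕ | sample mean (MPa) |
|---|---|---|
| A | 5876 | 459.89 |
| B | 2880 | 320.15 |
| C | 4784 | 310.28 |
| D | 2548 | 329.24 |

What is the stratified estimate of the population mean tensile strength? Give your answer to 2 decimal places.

369.69

x̄_st = (Σ Nₕx̄ₕ) / (Σ Nₕ) = (5876·459.89 + 2880·320.15 + 4784·310.28 + 2548·329.24) / 16088
= 5947628.68 / 16088 = 369.6935... → 369.69.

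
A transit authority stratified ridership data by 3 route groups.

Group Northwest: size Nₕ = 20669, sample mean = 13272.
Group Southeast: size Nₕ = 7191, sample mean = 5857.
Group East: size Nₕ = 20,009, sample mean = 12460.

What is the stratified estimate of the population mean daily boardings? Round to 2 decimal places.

N = 47869; weights Wₕ = Nₕ/N = (0.4318, 0.1502, 0.4180).
x̄_st = Σ Wₕ·x̄ₕ = 0.4318·13272 + 0.1502·5857 + 0.4180·12460 ≈ 11818.6884...
→ 11818.69.

11818.69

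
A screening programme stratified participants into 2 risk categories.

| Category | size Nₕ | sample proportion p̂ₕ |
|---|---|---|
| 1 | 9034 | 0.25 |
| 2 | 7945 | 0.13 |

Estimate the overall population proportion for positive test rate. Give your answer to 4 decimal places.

0.1938

N = 9034 + 7945 = 16979.
Overall proportion = Σ (Nₕ/N)·p̂ₕ.
Σ Nₕp̂ₕ = 2258.5 + 1032.85 = 3291.35.
3291.35 / 16979 = 0.193848... → 0.1938.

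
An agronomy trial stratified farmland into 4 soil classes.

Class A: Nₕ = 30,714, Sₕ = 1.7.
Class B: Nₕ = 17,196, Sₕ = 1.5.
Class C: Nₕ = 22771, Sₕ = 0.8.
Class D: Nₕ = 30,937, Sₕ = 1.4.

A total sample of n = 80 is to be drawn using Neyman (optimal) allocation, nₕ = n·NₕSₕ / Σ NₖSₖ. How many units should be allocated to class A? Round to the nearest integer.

Σ NₕSₕ = 30714·1.7 + 17196·1.5 + 22771·0.8 + 30937·1.4 = 139536.4.
Share for A: 52213.8/139536.4 = 0.37419.
n_A = 80 × 0.37419 = 29.936... → 30.

30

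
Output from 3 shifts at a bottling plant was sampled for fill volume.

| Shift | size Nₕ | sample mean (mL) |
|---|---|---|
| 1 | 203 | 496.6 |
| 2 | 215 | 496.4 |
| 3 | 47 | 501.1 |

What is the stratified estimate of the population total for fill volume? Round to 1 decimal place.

231087.5

Estimate total by summing Nₕ·x̄ₕ over strata.
203·496.6 + 215·496.4 + 47·501.1 = 100809.8 + 106726 + 23551.7 = 231087.5.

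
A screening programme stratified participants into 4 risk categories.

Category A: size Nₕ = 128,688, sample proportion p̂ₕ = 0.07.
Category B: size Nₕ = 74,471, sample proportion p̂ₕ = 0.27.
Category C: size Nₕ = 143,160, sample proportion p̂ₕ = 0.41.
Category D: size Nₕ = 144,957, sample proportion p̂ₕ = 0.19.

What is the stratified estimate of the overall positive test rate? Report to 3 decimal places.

N = 128688 + 74471 + 143160 + 144957 = 491276.
Overall proportion = Σ (Nₕ/N)·p̂ₕ.
Σ Nₕp̂ₕ = 9008.16 + 20107.17 + 58695.6 + 27541.83 = 115352.76.
115352.76 / 491276 = 0.23480... → 0.235.

0.235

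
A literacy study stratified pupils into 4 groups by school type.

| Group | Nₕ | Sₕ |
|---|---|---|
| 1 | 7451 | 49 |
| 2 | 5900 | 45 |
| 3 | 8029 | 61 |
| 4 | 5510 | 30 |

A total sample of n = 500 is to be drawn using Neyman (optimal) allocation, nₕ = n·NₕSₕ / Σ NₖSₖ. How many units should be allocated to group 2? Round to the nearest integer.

Σ NₕSₕ = 7451·49 + 5900·45 + 8029·61 + 5510·30 = 1285668.
Share for 2: 265500/1285668 = 0.20651.
n_2 = 500 × 0.20651 = 103.254... → 103.

103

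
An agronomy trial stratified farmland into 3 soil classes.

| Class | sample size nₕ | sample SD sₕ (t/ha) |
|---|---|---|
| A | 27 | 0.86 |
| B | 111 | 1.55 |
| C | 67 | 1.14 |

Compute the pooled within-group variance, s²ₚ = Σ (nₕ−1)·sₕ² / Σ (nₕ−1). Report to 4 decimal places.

A: (27−1)·0.86² = 26·0.7396 = 19.2296
B: (111−1)·1.55² = 110·2.4025 = 264.275
C: (67−1)·1.14² = 66·1.2996 = 85.7736
Numerator = 369.2782; denominator = Σ(nₕ−1) = 202.
s²ₚ = 369.2782/202 = 1.828110... → 1.8281.

1.8281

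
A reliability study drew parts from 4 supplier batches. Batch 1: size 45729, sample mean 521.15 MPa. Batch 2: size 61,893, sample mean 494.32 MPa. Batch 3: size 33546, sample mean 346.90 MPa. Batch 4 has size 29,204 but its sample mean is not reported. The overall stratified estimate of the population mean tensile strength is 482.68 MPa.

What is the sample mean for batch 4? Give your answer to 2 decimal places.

553.74

Σ Nₕx̄ₕ = N·μ, so 29204·x̄_4 = 170372·482.68 − (45729·521.15 + 61893·494.32 + 33546·346.90).
= 82235156.96 − 66063723.51 = 16171433.45.
x̄_4 = 16171433.45 / 29204 = 553.7404... → 553.74.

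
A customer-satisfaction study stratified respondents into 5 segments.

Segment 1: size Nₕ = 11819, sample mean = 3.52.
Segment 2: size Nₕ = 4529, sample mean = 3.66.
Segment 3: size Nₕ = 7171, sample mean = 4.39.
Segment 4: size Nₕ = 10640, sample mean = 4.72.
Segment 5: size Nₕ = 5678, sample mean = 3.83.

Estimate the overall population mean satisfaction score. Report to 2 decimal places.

4.06

x̄_st = (Σ Nₕx̄ₕ) / (Σ Nₕ) = (11819·3.52 + 4529·3.66 + 7171·4.39 + 10640·4.72 + 5678·3.83) / 39837
= 161627.25 / 39837 = 4.0572... → 4.06.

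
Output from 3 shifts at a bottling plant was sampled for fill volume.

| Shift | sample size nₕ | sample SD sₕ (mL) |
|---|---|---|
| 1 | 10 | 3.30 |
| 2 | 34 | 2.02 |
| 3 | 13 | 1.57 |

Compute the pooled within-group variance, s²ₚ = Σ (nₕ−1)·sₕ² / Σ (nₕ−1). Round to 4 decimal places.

1: (10−1)·3.30² = 9·10.89 = 98.01
2: (34−1)·2.02² = 33·4.0804 = 134.6532
3: (13−1)·1.57² = 12·2.4649 = 29.5788
Numerator = 262.242; denominator = Σ(nₕ−1) = 54.
s²ₚ = 262.242/54 = 4.856333... → 4.8563.

4.8563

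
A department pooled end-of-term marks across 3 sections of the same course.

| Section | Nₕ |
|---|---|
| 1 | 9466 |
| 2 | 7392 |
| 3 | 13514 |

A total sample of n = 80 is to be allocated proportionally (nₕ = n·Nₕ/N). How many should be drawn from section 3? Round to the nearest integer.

Share of section 3 = 13514/30372 = 0.44495.
Allocate 80 × 0.44495 = 35.596... → 36.

36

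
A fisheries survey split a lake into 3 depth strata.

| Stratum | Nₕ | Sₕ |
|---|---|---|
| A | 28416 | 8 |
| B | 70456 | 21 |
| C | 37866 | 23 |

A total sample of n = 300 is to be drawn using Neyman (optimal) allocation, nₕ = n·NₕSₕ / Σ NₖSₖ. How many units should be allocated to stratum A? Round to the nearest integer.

26

Σ NₕSₕ = 28416·8 + 70456·21 + 37866·23 = 2577822.
Share for A: 227328/2577822 = 0.08819.
n_A = 300 × 0.08819 = 26.456... → 26.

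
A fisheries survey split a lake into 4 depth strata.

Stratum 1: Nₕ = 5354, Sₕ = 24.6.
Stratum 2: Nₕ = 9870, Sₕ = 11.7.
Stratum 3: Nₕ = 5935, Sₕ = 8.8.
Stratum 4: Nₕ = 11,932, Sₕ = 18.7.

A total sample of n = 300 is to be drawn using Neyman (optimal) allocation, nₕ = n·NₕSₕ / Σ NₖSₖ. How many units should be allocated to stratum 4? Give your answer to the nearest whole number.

1: NₕSₕ = 5354·24.6 = 131708.4
2: NₕSₕ = 9870·11.7 = 115479
3: NₕSₕ = 5935·8.8 = 52228
4: NₕSₕ = 11932·18.7 = 223128.4
Σ NₕSₕ = 522543.8.
n_4 = 300·223128.4/522543.8 = 128.101... → 128.

128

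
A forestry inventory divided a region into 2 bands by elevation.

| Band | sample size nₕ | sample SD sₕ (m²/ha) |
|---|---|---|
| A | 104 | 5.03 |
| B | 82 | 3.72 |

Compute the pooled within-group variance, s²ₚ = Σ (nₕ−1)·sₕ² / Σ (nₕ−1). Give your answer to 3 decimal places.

A: (104−1)·5.03² = 103·25.3009 = 2605.9927
B: (82−1)·3.72² = 81·13.8384 = 1120.9104
Numerator = 3726.9031; denominator = Σ(nₕ−1) = 184.
s²ₚ = 3726.9031/184 = 20.25491... → 20.255.

20.255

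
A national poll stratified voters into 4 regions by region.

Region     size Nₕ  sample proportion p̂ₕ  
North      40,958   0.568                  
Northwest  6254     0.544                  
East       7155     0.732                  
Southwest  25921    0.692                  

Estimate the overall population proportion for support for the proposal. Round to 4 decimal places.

N = 40958 + 6254 + 7155 + 25921 = 80288.
Overall proportion = Σ (Nₕ/N)·p̂ₕ.
Σ Nₕp̂ₕ = 23264.144 + 3402.176 + 5237.46 + 17937.332 = 49841.112.
49841.112 / 80288 = 0.620779... → 0.6208.

0.6208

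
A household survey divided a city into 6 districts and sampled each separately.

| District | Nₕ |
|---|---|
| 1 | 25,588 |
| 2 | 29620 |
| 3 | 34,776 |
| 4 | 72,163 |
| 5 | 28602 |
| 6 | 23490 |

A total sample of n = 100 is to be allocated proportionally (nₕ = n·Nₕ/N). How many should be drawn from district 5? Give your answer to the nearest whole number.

13

Share of district 5 = 28602/214239 = 0.13351.
Allocate 100 × 0.13351 = 13.351... → 13.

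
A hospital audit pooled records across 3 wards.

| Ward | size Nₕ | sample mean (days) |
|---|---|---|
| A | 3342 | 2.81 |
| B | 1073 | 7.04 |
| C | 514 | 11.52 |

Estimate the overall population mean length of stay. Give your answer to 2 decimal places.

N = 4929; weights Wₕ = Nₕ/N = (0.6780, 0.2177, 0.1043).
x̄_st = Σ Wₕ·x̄ₕ = 0.6780·2.81 + 0.2177·7.04 + 0.1043·11.52 ≈ 4.6391...
→ 4.64.

4.64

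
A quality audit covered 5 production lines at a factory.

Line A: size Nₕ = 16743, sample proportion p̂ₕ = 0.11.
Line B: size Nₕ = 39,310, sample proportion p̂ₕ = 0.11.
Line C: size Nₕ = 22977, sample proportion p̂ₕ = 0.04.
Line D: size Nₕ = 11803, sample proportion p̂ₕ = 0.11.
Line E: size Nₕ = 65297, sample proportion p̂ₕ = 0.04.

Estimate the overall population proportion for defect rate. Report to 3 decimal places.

0.070

Wₕ = Nₕ/N with N = 156130: 0.1072, 0.2518, 0.1472, 0.0756, 0.4182.
p̂_st = 0.1072·0.11 + 0.2518·0.11 + 0.1472·0.04 + 0.0756·0.11 + 0.4182·0.04 ≈ 0.07042... → 0.070.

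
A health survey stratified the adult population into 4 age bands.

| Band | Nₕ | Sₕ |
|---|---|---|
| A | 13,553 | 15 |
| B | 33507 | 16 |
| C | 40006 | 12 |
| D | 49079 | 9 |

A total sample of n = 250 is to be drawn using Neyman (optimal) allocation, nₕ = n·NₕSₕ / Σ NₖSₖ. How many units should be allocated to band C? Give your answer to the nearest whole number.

Σ NₕSₕ = 13553·15 + 33507·16 + 40006·12 + 49079·9 = 1661190.
Share for C: 480072/1661190 = 0.28899.
n_C = 250 × 0.28899 = 72.248... → 72.

72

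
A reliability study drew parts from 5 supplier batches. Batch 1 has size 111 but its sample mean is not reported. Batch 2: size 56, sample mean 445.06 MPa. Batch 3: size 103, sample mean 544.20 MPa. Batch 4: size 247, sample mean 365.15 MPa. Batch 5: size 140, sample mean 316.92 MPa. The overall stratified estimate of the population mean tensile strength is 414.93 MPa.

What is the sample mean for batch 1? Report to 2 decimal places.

514.16

Σ Nₕx̄ₕ = N·μ, so 111·x̄_1 = 657·414.93 − (56·445.06 + 103·544.20 + 247·365.15 + 140·316.92).
= 272609.01 − 215536.81 = 57072.2.
x̄_1 = 57072.2 / 111 = 514.1640... → 514.16.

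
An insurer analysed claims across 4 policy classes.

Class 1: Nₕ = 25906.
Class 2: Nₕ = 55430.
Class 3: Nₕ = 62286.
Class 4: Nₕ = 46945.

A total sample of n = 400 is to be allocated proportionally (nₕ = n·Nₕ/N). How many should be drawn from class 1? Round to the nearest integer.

54

N = 25906 + 55430 + 62286 + 46945 = 190567.
n_1 = 400·25906/190567 = 54.377... → 54.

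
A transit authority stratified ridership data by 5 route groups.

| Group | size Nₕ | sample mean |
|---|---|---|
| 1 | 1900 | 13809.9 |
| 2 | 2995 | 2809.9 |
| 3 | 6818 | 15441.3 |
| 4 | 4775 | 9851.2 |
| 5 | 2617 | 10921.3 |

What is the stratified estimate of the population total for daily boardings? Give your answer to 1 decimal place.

215553766.0

Population total = Σ Nₕ·x̄ₕ (each stratum's size times its mean).
1900·13809.9 + 2995·2809.9 + 6818·15441.3 + 4775·9851.2 + 2617·10921.3 = 26238810 + 8415650.5 + 105278783.4 + 47039480 + 28581042.1 = 215553766.0.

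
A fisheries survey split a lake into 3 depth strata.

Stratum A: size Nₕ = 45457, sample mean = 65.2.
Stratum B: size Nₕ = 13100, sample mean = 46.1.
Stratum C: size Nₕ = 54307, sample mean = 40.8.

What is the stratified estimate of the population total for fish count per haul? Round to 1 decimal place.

5783432.0

Population total = Σ Nₕ·x̄ₕ (each stratum's size times its mean).
45457·65.2 + 13100·46.1 + 54307·40.8 = 2963796.4 + 603910 + 2215725.6 = 5783432.0.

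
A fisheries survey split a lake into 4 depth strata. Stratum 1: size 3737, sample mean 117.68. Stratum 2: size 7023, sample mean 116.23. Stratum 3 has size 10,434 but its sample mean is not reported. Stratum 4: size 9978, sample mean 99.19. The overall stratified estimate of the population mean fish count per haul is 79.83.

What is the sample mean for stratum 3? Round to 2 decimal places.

Σ Nₕx̄ₕ = N·μ, so 10434·x̄_3 = 31172·79.83 − (3737·117.68 + 7023·116.23 + 9978·99.19).
= 2488460.76 − 2245771.27 = 242689.49.
x̄_3 = 242689.49 / 10434 = 23.2595... → 23.26.

23.26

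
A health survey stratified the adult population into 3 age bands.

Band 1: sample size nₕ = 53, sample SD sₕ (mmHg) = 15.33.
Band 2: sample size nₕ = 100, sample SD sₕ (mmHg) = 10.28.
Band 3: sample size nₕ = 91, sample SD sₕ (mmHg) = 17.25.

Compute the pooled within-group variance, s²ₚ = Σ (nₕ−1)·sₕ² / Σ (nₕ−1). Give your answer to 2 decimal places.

205.24

Degrees of freedom: 52 + 99 + 90 = 241.
Σ(nₕ−1)sₕ² = 52·235.0089 + 99·105.6784 + 90·297.5625 = 49463.2494.
s²ₚ = 49463.2494 / 241 = 205.2417... → 205.24.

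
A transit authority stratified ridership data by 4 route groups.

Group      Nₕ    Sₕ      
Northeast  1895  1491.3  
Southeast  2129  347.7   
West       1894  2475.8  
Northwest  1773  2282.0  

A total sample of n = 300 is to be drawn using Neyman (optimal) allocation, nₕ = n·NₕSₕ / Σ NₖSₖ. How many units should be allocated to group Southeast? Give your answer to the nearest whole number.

18

Northeast: NₕSₕ = 1895·1491.3 = 2826013.5
Southeast: NₕSₕ = 2129·347.7 = 740253.3
West: NₕSₕ = 1894·2475.8 = 4689165.2
Northwest: NₕSₕ = 1773·2282.0 = 4045986
Σ NₕSₕ = 12301418.
n_Southeast = 300·740253.3/12301418 = 18.053... → 18.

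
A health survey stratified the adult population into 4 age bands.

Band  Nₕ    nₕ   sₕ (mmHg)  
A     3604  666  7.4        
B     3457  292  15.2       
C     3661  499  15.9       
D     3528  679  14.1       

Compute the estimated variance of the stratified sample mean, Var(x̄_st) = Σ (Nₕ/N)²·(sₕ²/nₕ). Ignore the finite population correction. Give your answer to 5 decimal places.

N = 14250. Term for each stratum: Wₕ²sₕ²/nₕ.
Var(x̄_st) = 0.00525931 + 0.04656647 + 0.03343978 + 0.01794717 = 0.10321273 → 0.10321.

0.10321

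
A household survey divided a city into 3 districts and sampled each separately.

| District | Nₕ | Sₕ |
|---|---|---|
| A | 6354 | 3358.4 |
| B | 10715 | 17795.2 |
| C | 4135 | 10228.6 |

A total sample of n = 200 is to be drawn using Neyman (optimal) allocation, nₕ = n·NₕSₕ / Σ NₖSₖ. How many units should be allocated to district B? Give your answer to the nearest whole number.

A: NₕSₕ = 6354·3358.4 = 21339273.6
B: NₕSₕ = 10715·17795.2 = 190675568
C: NₕSₕ = 4135·10228.6 = 42295261
Σ NₕSₕ = 254310102.6.
n_B = 200·190675568/254310102.6 = 149.955... → 150.

150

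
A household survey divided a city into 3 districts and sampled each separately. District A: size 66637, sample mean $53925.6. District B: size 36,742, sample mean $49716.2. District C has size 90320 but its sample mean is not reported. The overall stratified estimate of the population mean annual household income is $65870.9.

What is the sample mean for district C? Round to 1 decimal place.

N = 66637 + 36742 + 90320 = 193699.
Overall total = μ·N = 65870.9·193699 = 12759127459.1.
Subtract the known strata: 66637·53925.6 + 36742·49716.2 = 5420112827.6.
Remaining total for district C: 12759127459.1 − 5420112827.6 = 7339014631.5.
Divide by its size: 7339014631.5 / 90320 = 81255.698... → 81255.7.

81255.7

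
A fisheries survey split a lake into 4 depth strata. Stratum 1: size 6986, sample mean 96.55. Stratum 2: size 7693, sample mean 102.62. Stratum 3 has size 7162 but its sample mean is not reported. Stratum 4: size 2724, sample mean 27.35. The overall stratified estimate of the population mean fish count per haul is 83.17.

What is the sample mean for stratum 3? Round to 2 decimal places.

Σ Nₕx̄ₕ = N·μ, so 7162·x̄_3 = 24565·83.17 − (6986·96.55 + 7693·102.62 + 2724·27.35).
= 2043071.05 − 1538455.36 = 504615.69.
x̄_3 = 504615.69 / 7162 = 70.4574... → 70.46.

70.46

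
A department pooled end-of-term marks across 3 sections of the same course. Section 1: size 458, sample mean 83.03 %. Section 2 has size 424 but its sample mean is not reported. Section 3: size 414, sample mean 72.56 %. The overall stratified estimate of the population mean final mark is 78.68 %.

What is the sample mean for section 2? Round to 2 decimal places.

N = 458 + 424 + 414 = 1296.
Overall total = μ·N = 78.68·1296 = 101969.28.
Subtract the known strata: 458·83.03 + 414·72.56 = 68067.58.
Remaining total for section 2: 101969.28 − 68067.58 = 33901.7.
Divide by its size: 33901.7 / 424 = 79.9568... → 79.96.

79.96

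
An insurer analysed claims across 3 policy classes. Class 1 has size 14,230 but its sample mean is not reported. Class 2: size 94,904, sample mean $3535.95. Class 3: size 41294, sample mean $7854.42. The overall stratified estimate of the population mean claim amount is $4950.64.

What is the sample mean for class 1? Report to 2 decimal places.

5959.15

Σ Nₕx̄ₕ = N·μ, so 14230·x̄_1 = 150428·4950.64 − (94904·3535.95 + 41294·7854.42).
= 744714873.92 − 659916218.28 = 84798655.64.
x̄_1 = 84798655.64 / 14230 = 5959.1466... → 5959.15.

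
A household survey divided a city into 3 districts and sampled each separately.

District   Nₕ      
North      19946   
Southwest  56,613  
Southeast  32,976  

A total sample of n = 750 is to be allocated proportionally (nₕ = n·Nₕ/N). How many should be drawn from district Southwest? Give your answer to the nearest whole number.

388

N = 19946 + 56613 + 32976 = 109535.
n_Southwest = 750·56613/109535 = 387.636... → 388.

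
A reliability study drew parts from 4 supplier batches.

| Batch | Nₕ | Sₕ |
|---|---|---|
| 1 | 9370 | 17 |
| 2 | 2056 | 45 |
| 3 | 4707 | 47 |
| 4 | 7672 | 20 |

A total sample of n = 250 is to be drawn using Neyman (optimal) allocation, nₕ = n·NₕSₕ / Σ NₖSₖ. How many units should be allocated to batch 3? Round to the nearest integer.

88

Σ NₕSₕ = 9370·17 + 2056·45 + 4707·47 + 7672·20 = 626479.
Share for 3: 221229/626479 = 0.35313.
n_3 = 250 × 0.35313 = 88.283... → 88.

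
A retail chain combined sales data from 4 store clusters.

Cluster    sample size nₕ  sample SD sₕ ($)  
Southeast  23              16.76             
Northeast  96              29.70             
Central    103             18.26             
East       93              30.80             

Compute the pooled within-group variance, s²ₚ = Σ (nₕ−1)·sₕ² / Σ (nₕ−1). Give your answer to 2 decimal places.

Degrees of freedom: 22 + 95 + 102 + 92 = 311.
Σ(nₕ−1)sₕ² = 22·280.8976 + 95·882.09 + 102·333.4276 + 92·948.64 = 211262.7924.
s²ₚ = 211262.7924 / 311 = 679.3016... → 679.30.

679.30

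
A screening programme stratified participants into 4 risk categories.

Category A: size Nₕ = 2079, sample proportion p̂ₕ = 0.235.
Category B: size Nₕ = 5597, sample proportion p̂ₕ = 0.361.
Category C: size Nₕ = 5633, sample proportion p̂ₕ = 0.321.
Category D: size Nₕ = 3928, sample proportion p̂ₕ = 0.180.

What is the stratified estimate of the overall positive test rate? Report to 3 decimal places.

N = 2079 + 5597 + 5633 + 3928 = 17237.
Overall proportion = Σ (Nₕ/N)·p̂ₕ.
Σ Nₕp̂ₕ = 488.565 + 2020.517 + 1808.193 + 707.04 = 5024.315.
5024.315 / 17237 = 0.29148... → 0.291.

0.291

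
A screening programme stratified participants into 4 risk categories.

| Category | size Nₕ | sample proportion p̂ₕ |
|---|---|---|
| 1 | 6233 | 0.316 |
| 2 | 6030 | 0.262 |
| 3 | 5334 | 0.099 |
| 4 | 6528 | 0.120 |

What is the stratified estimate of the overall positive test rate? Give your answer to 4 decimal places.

N = 6233 + 6030 + 5334 + 6528 = 24125.
Overall proportion = Σ (Nₕ/N)·p̂ₕ.
Σ Nₕp̂ₕ = 1969.628 + 1579.86 + 528.066 + 783.36 = 4860.914.
4860.914 / 24125 = 0.201489... → 0.2015.

0.2015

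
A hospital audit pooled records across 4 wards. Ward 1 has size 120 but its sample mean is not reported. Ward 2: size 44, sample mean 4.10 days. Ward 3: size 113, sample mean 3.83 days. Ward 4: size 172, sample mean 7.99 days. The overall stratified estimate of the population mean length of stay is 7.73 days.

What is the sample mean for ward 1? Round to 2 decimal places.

12.36

N = 120 + 44 + 113 + 172 = 449.
Overall total = μ·N = 7.73·449 = 3470.77.
Subtract the known strata: 44·4.10 + 113·3.83 + 172·7.99 = 1987.47.
Remaining total for ward 1: 3470.77 − 1987.47 = 1483.3.
Divide by its size: 1483.3 / 120 = 12.3608... → 12.36.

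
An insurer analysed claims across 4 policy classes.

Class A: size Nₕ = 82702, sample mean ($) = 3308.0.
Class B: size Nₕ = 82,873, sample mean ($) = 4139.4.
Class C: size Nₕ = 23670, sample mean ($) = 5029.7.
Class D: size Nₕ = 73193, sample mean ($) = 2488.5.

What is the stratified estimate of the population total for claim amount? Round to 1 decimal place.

Estimate total by summing Nₕ·x̄ₕ over strata.
82702·3308.0 + 82873·4139.4 + 23670·5029.7 + 73193·2488.5 = 273578216 + 343044496.2 + 119052999 + 182140780.5 = 917816491.7.

917816491.7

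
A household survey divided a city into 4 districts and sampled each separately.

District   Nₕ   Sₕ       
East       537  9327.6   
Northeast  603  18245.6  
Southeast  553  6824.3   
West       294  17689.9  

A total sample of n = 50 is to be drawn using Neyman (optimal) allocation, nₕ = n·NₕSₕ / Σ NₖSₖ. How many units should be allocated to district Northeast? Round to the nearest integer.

22

East: NₕSₕ = 537·9327.6 = 5008921.2
Northeast: NₕSₕ = 603·18245.6 = 11002096.8
Southeast: NₕSₕ = 553·6824.3 = 3773837.9
West: NₕSₕ = 294·17689.9 = 5200830.6
Σ NₕSₕ = 24985686.5.
n_Northeast = 50·11002096.8/24985686.5 = 22.017... → 22.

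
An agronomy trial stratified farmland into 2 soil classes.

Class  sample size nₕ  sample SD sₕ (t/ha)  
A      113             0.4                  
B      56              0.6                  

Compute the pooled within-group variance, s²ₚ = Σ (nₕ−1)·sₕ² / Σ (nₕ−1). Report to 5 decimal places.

Degrees of freedom: 112 + 55 = 167.
Σ(nₕ−1)sₕ² = 112·0.16 + 55·0.36 = 37.72.
s²ₚ = 37.72 / 167 = 0.2258683... → 0.22587.

0.22587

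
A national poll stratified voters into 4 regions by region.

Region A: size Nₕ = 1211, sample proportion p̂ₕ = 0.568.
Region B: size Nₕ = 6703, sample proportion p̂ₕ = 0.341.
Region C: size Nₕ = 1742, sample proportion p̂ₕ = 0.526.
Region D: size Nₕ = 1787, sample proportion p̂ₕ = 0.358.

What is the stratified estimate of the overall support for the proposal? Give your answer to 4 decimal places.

N = 1211 + 6703 + 1742 + 1787 = 11443.
Overall proportion = Σ (Nₕ/N)·p̂ₕ.
Σ Nₕp̂ₕ = 687.848 + 2285.723 + 916.292 + 639.746 = 4529.609.
4529.609 / 11443 = 0.395841... → 0.3958.

0.3958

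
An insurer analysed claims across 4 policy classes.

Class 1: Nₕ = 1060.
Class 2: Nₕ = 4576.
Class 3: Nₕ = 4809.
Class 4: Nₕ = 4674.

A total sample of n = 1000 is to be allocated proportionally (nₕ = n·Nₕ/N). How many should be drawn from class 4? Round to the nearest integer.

Share of class 4 = 4674/15119 = 0.30915.
Allocate 1000 × 0.30915 = 309.147... → 309.

309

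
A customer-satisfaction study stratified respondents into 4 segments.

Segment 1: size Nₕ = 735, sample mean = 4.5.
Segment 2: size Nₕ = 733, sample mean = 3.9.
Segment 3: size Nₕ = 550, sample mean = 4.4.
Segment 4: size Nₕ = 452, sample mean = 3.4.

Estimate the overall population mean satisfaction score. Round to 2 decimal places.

4.10

x̄_st = (Σ Nₕx̄ₕ) / (Σ Nₕ) = (735·4.5 + 733·3.9 + 550·4.4 + 452·3.4) / 2470
= 10123 / 2470 = 4.0984... → 4.10.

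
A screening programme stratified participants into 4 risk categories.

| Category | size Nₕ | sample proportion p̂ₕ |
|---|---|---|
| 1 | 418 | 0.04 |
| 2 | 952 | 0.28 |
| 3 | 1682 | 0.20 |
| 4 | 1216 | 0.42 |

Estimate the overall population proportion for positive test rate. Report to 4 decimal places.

Wₕ = Nₕ/N with N = 4268: 0.0979, 0.2231, 0.3941, 0.2849.
p̂_st = 0.0979·0.04 + 0.2231·0.28 + 0.3941·0.20 + 0.2849·0.42 ≈ 0.264855... → 0.2649.

0.2649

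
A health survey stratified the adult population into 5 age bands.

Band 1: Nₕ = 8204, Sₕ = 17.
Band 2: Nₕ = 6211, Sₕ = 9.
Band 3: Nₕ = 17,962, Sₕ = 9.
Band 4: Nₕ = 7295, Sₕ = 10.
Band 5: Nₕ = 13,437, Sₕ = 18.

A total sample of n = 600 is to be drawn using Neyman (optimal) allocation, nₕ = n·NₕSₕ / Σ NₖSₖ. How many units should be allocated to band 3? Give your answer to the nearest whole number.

144

1: NₕSₕ = 8204·17 = 139468
2: NₕSₕ = 6211·9 = 55899
3: NₕSₕ = 17962·9 = 161658
4: NₕSₕ = 7295·10 = 72950
5: NₕSₕ = 13437·18 = 241866
Σ NₕSₕ = 671841.
n_3 = 600·161658/671841 = 144.372... → 144.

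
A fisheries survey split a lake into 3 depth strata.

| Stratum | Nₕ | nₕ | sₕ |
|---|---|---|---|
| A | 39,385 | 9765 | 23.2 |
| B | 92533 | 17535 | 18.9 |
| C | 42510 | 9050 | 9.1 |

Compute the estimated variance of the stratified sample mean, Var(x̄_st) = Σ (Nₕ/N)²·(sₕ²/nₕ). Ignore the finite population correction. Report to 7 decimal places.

0.0090866

N = 174428. Term for each stratum: Wₕ²sₕ²/nₕ.
Var(x̄_st) = 0.0028101728 + 0.0057329575 + 0.0005434806 = 0.0090866108 → 0.0090866.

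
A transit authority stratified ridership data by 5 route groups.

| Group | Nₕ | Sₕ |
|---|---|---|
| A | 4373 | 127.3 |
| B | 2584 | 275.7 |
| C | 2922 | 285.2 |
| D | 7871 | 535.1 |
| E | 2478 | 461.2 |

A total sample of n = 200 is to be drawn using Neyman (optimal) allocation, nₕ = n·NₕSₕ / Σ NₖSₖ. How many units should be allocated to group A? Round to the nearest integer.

A: NₕSₕ = 4373·127.3 = 556682.9
B: NₕSₕ = 2584·275.7 = 712408.8
C: NₕSₕ = 2922·285.2 = 833354.4
D: NₕSₕ = 7871·535.1 = 4211772.1
E: NₕSₕ = 2478·461.2 = 1142853.6
Σ NₕSₕ = 7457071.8.
n_A = 200·556682.9/7457071.8 = 14.930... → 15.

15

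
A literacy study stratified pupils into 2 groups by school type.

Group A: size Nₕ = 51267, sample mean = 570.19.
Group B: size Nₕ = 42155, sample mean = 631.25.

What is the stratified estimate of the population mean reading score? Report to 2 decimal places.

597.74

N = 51267 + 42155 = 93422.
Weight each subgroup mean by Nₕ/N and sum.
Σ Nₕx̄ₕ = 51267·570.19 + 42155·631.25 = 29231930.73 + 26610343.75 = 55842274.48.
Divide by N: 55842274.48 / 93422 = 597.7422... → 597.74.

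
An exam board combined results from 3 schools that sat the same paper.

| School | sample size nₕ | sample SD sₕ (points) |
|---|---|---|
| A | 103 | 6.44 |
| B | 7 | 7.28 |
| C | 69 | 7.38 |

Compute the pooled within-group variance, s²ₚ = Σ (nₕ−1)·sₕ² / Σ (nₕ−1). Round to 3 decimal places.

Degrees of freedom: 102 + 6 + 68 = 176.
Σ(nₕ−1)sₕ² = 102·41.4736 + 6·52.9984 + 68·54.4644 = 8251.8768.
s²ₚ = 8251.8768 / 176 = 46.88566... → 46.886.

46.886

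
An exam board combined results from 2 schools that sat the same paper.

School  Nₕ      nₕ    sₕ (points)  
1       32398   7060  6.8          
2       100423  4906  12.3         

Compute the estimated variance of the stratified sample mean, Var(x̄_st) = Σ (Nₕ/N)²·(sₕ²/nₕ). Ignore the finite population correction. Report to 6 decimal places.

0.018018

N = 132821. Term for each stratum: Wₕ²sₕ²/nₕ.
Var(x̄_st) = 0.000389687 + 0.017628509 = 0.018018196 → 0.018018.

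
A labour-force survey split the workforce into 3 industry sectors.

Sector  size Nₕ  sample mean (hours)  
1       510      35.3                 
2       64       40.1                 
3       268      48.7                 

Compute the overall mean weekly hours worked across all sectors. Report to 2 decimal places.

39.93

N = 842; weights Wₕ = Nₕ/N = (0.6057, 0.0760, 0.3183).
x̄_st = Σ Wₕ·x̄ₕ = 0.6057·35.3 + 0.0760·40.1 + 0.3183·48.7 ≈ 39.9299...
→ 39.93.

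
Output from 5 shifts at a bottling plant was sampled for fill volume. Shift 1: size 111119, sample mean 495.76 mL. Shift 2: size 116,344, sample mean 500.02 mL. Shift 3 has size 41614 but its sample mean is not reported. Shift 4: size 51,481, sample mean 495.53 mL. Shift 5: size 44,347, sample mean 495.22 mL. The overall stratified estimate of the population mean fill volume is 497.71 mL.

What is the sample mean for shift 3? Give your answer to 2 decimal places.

Σ Nₕx̄ₕ = N·μ, so 41614·x̄_3 = 364905·497.71 − (111119·495.76 + 116344·500.02 + 51481·495.53 + 44347·495.22).
= 181616867.55 − 160734583.59 = 20882283.96.
x̄_3 = 20882283.96 / 41614 = 501.8091... → 501.81.

501.81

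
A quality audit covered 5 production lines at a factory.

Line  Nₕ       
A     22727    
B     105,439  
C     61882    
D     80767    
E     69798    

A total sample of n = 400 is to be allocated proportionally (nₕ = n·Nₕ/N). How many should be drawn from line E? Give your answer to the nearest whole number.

Share of line E = 69798/340613 = 0.20492.
Allocate 400 × 0.20492 = 81.968... → 82.

82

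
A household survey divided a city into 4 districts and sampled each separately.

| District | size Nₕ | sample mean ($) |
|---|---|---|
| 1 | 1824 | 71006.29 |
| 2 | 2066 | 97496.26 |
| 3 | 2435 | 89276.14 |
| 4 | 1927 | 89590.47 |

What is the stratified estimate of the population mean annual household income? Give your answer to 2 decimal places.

N = 1824 + 2066 + 2435 + 1927 = 8252.
Overall mean = Σ (Nₕ/N)·x̄ₕ — weight by population share, not a simple average.
Σ Nₕx̄ₕ = 1824·71006.29 + 2066·97496.26 + 2435·89276.14 + 1927·89590.47 = 129515472.96 + 201427273.16 + 217387400.9 + 172640835.69 = 720970982.71.
Divide by N: 720970982.71 / 8252 = 87369.2417... → 87369.24.

87369.24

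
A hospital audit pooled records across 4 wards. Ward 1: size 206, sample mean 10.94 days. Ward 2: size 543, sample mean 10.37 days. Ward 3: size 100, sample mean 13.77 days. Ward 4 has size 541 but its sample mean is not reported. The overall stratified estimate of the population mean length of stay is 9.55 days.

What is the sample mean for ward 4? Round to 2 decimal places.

N = 206 + 543 + 100 + 541 = 1390.
Overall total = μ·N = 9.55·1390 = 13274.5.
Subtract the known strata: 206·10.94 + 543·10.37 + 100·13.77 = 9261.55.
Remaining total for ward 4: 13274.5 − 9261.55 = 4012.95.
Divide by its size: 4012.95 / 541 = 7.4177... → 7.42.

7.42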